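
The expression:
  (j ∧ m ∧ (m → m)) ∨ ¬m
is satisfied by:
  {j: True, m: False}
  {m: False, j: False}
  {m: True, j: True}


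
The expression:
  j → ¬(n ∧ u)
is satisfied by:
  {u: False, n: False, j: False}
  {j: True, u: False, n: False}
  {n: True, u: False, j: False}
  {j: True, n: True, u: False}
  {u: True, j: False, n: False}
  {j: True, u: True, n: False}
  {n: True, u: True, j: False}


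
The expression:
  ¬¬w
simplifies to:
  w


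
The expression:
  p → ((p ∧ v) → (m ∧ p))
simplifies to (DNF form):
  m ∨ ¬p ∨ ¬v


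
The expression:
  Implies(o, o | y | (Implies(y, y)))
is always true.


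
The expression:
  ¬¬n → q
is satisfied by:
  {q: True, n: False}
  {n: False, q: False}
  {n: True, q: True}


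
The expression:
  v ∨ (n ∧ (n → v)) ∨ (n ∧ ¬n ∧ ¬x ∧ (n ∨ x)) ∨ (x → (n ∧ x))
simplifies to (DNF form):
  n ∨ v ∨ ¬x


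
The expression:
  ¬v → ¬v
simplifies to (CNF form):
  True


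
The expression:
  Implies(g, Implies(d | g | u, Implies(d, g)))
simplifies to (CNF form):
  True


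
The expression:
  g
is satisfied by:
  {g: True}


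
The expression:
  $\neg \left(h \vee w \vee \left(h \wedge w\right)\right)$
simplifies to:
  $\neg h \wedge \neg w$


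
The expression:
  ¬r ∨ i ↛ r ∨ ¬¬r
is always true.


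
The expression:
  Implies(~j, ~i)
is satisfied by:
  {j: True, i: False}
  {i: False, j: False}
  {i: True, j: True}


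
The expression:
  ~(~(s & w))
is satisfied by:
  {w: True, s: True}


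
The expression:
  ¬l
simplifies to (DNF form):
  ¬l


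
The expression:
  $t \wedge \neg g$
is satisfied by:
  {t: True, g: False}


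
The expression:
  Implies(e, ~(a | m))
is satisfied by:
  {a: False, e: False, m: False}
  {m: True, a: False, e: False}
  {a: True, m: False, e: False}
  {m: True, a: True, e: False}
  {e: True, m: False, a: False}


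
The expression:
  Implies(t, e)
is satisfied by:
  {e: True, t: False}
  {t: False, e: False}
  {t: True, e: True}


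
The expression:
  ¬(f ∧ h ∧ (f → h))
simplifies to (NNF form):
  ¬f ∨ ¬h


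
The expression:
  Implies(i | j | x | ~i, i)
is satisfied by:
  {i: True}


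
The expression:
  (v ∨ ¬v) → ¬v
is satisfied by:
  {v: False}


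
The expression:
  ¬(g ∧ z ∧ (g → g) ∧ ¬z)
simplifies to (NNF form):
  True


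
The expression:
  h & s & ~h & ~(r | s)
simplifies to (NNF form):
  False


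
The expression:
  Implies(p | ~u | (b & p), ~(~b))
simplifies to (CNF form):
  (b | u) & (b | ~p)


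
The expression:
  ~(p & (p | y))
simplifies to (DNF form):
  ~p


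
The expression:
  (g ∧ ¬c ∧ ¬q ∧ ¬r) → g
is always true.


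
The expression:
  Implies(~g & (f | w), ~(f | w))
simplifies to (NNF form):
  g | (~f & ~w)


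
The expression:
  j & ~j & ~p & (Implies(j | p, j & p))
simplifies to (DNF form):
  False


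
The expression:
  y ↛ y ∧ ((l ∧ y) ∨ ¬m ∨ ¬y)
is never true.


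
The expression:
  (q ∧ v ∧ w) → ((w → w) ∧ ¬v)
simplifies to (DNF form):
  ¬q ∨ ¬v ∨ ¬w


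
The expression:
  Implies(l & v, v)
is always true.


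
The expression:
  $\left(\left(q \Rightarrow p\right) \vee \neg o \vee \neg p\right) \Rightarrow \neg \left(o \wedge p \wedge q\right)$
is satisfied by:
  {p: False, q: False, o: False}
  {o: True, p: False, q: False}
  {q: True, p: False, o: False}
  {o: True, q: True, p: False}
  {p: True, o: False, q: False}
  {o: True, p: True, q: False}
  {q: True, p: True, o: False}


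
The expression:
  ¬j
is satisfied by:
  {j: False}


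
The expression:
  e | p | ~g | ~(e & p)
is always true.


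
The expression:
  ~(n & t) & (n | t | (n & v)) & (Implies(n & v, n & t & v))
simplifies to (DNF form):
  (t & ~n) | (t & ~t) | (n & t & ~n) | (n & t & ~t) | (n & ~n & ~v) | (n & ~t & ~v) | (t & ~n & ~v) | (t & ~t & ~v)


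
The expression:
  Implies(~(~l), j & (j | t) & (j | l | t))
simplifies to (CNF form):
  j | ~l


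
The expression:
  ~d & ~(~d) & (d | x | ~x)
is never true.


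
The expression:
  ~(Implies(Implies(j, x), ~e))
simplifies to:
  e & (x | ~j)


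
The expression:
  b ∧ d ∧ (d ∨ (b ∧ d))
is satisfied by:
  {b: True, d: True}


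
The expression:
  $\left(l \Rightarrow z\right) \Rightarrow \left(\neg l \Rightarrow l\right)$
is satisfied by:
  {l: True}


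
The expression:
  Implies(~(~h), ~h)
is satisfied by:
  {h: False}


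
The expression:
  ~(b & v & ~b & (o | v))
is always true.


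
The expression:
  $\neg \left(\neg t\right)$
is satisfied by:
  {t: True}


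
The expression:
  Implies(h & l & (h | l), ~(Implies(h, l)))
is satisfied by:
  {l: False, h: False}
  {h: True, l: False}
  {l: True, h: False}


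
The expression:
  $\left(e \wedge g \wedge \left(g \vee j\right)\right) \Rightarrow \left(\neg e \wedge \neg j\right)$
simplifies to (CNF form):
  $\neg e \vee \neg g$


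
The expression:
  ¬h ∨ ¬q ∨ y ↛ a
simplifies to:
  (y ∧ ¬a) ∨ ¬h ∨ ¬q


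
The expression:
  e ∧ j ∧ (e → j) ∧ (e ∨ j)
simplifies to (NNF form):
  e ∧ j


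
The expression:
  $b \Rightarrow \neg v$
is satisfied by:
  {v: False, b: False}
  {b: True, v: False}
  {v: True, b: False}


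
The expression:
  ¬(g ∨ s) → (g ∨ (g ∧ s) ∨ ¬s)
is always true.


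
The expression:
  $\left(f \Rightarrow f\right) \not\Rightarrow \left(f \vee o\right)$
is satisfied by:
  {o: False, f: False}


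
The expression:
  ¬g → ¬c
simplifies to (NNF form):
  g ∨ ¬c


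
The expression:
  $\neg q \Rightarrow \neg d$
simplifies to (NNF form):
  $q \vee \neg d$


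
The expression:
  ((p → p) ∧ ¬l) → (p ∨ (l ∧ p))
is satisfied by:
  {l: True, p: True}
  {l: True, p: False}
  {p: True, l: False}


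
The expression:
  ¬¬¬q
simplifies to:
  ¬q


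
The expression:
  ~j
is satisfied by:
  {j: False}


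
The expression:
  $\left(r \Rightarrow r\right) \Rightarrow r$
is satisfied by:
  {r: True}


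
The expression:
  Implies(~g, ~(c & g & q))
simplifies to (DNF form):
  True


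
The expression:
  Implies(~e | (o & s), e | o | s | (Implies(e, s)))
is always true.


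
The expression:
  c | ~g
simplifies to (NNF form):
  c | ~g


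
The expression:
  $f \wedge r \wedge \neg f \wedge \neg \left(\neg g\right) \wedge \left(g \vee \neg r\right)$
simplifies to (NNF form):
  $\text{False}$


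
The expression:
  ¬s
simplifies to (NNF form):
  ¬s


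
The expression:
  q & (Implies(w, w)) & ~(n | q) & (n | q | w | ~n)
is never true.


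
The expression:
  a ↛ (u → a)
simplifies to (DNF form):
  False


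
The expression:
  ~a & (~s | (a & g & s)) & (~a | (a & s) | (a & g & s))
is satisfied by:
  {a: False, s: False}


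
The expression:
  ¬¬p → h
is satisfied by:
  {h: True, p: False}
  {p: False, h: False}
  {p: True, h: True}


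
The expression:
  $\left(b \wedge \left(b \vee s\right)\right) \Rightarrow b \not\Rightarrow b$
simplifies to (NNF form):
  $\neg b$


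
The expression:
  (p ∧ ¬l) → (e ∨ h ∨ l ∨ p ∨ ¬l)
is always true.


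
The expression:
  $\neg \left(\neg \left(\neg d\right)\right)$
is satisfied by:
  {d: False}


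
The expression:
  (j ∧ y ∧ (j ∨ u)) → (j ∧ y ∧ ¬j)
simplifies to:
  ¬j ∨ ¬y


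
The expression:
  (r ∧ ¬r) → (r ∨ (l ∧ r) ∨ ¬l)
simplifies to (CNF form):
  True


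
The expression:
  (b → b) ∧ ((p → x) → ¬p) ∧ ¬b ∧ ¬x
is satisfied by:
  {x: False, b: False}


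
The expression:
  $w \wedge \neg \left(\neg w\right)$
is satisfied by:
  {w: True}


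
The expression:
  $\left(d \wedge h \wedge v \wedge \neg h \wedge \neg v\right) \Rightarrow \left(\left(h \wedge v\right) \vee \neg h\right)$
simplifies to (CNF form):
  $\text{True}$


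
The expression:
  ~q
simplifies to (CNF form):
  ~q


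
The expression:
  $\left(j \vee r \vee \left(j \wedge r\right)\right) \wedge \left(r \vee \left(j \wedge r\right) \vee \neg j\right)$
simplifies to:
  $r$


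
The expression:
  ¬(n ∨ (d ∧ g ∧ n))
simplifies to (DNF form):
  ¬n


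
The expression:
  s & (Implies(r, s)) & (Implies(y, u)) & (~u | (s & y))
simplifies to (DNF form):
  (s & u & y) | (s & u & ~u) | (s & y & ~y) | (s & ~u & ~y)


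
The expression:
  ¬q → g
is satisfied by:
  {q: True, g: True}
  {q: True, g: False}
  {g: True, q: False}


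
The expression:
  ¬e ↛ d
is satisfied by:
  {d: True, e: False}
  {e: False, d: False}
  {e: True, d: True}


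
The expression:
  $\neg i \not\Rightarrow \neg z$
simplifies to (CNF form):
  $z \wedge \neg i$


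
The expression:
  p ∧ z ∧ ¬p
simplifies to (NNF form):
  False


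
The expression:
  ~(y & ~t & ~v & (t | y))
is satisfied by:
  {t: True, v: True, y: False}
  {t: True, v: False, y: False}
  {v: True, t: False, y: False}
  {t: False, v: False, y: False}
  {y: True, t: True, v: True}
  {y: True, t: True, v: False}
  {y: True, v: True, t: False}


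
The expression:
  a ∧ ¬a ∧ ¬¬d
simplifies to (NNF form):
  False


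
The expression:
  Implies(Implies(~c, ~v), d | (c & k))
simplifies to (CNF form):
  (c | d | v) & (d | k | v) & (c | d | ~c) & (d | k | ~c)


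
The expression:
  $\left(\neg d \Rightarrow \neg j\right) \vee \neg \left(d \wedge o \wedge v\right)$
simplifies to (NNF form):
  $\text{True}$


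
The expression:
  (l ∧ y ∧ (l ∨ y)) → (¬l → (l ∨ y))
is always true.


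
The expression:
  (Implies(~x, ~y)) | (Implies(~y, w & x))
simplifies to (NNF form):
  True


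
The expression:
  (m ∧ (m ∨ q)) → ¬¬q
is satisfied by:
  {q: True, m: False}
  {m: False, q: False}
  {m: True, q: True}


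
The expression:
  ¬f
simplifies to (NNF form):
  ¬f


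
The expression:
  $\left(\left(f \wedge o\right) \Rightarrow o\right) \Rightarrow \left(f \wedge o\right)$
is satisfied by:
  {f: True, o: True}


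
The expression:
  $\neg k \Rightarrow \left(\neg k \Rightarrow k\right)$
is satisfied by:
  {k: True}


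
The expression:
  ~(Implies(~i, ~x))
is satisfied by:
  {x: True, i: False}


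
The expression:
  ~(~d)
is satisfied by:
  {d: True}


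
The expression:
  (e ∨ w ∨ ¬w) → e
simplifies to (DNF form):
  e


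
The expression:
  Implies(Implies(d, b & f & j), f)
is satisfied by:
  {d: True, f: True}
  {d: True, f: False}
  {f: True, d: False}


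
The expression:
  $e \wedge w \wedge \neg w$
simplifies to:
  $\text{False}$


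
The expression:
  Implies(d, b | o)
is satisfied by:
  {b: True, o: True, d: False}
  {b: True, o: False, d: False}
  {o: True, b: False, d: False}
  {b: False, o: False, d: False}
  {b: True, d: True, o: True}
  {b: True, d: True, o: False}
  {d: True, o: True, b: False}


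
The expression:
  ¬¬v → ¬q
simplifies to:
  ¬q ∨ ¬v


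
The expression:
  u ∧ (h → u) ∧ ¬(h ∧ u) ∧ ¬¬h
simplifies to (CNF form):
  False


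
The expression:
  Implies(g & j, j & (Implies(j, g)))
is always true.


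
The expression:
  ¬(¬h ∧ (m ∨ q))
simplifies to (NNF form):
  h ∨ (¬m ∧ ¬q)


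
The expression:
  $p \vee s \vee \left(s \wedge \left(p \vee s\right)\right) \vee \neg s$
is always true.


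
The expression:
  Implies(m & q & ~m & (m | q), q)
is always true.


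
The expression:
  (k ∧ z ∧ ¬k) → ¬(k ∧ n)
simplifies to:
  True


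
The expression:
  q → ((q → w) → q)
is always true.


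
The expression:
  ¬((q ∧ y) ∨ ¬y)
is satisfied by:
  {y: True, q: False}


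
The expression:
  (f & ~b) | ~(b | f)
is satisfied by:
  {b: False}


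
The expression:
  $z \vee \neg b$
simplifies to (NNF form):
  $z \vee \neg b$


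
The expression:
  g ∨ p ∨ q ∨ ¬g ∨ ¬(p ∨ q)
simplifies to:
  True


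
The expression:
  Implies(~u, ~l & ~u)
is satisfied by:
  {u: True, l: False}
  {l: False, u: False}
  {l: True, u: True}


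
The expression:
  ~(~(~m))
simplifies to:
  ~m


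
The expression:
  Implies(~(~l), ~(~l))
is always true.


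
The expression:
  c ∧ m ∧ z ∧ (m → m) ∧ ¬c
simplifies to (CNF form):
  False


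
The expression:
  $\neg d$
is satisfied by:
  {d: False}


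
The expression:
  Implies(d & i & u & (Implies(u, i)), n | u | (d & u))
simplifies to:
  True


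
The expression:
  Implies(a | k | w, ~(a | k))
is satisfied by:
  {k: False, a: False}


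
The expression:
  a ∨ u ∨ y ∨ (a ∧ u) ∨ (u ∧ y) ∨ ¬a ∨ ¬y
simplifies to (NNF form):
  True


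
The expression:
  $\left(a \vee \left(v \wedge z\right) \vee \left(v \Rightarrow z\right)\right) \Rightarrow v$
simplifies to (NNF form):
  $v$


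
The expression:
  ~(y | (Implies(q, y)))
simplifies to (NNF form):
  q & ~y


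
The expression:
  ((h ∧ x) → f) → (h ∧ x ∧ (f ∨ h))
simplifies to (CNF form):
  h ∧ x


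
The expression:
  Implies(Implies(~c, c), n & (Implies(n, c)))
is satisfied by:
  {n: True, c: False}
  {c: False, n: False}
  {c: True, n: True}


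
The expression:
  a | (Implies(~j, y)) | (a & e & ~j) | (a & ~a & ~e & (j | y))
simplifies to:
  a | j | y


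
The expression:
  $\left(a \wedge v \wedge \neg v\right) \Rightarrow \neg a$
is always true.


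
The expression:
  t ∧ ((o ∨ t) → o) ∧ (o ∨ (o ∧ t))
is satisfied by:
  {t: True, o: True}


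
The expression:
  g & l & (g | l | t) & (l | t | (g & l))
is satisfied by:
  {g: True, l: True}


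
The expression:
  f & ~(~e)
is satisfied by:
  {e: True, f: True}


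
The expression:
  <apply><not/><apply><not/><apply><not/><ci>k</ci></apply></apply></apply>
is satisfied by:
  {k: False}


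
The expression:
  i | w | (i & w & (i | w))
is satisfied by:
  {i: True, w: True}
  {i: True, w: False}
  {w: True, i: False}


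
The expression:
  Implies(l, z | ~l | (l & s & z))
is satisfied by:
  {z: True, l: False}
  {l: False, z: False}
  {l: True, z: True}


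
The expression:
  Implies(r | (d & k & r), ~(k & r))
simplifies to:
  ~k | ~r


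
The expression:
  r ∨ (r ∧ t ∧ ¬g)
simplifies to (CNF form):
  r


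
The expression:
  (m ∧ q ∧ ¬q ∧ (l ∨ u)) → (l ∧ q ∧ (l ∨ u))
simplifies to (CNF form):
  True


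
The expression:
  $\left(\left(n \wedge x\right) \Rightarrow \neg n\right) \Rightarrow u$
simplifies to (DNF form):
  $u \vee \left(n \wedge x\right)$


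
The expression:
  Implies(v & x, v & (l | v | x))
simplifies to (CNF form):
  True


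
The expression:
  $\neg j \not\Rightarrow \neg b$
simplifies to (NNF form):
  $b \wedge \neg j$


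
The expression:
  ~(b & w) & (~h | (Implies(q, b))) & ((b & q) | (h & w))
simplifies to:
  (b | h) & (b | w) & (q | ~b) & (~q | ~w)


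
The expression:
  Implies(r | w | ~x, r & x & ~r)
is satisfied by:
  {x: True, w: False, r: False}


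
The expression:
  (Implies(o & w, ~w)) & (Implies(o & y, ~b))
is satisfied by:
  {y: False, w: False, o: False, b: False}
  {b: True, y: False, w: False, o: False}
  {y: True, b: False, w: False, o: False}
  {b: True, y: True, w: False, o: False}
  {w: True, b: False, y: False, o: False}
  {b: True, w: True, y: False, o: False}
  {w: True, y: True, b: False, o: False}
  {b: True, w: True, y: True, o: False}
  {o: True, b: False, y: False, w: False}
  {o: True, b: True, y: False, w: False}
  {o: True, y: True, b: False, w: False}


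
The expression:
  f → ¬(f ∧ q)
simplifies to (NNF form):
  ¬f ∨ ¬q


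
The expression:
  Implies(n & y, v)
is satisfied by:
  {v: True, n: False, y: False}
  {v: False, n: False, y: False}
  {y: True, v: True, n: False}
  {y: True, v: False, n: False}
  {n: True, v: True, y: False}
  {n: True, v: False, y: False}
  {n: True, y: True, v: True}


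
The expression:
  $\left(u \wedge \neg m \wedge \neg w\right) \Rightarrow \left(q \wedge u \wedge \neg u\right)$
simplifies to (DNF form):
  $m \vee w \vee \neg u$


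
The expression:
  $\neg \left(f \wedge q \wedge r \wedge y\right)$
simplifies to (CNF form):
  $\neg f \vee \neg q \vee \neg r \vee \neg y$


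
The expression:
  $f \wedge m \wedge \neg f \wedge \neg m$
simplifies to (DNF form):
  $\text{False}$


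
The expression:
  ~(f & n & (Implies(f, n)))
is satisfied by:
  {n: False, f: False}
  {f: True, n: False}
  {n: True, f: False}


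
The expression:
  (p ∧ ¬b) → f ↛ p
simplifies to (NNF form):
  b ∨ ¬p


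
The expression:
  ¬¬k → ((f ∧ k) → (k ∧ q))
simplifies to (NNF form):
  q ∨ ¬f ∨ ¬k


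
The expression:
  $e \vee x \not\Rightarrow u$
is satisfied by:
  {e: True, x: True, u: False}
  {e: True, x: False, u: False}
  {e: True, u: True, x: True}
  {e: True, u: True, x: False}
  {x: True, u: False, e: False}


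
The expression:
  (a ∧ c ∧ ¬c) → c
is always true.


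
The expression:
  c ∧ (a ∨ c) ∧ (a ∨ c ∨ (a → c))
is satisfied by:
  {c: True}


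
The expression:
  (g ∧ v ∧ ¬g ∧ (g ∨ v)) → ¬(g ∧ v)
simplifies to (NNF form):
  True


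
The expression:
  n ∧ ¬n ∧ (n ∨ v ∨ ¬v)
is never true.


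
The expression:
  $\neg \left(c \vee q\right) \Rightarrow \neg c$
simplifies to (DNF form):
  $\text{True}$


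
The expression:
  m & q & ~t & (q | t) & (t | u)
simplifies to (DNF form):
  m & q & u & ~t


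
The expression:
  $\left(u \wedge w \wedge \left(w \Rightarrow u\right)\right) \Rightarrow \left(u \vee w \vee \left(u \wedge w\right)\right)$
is always true.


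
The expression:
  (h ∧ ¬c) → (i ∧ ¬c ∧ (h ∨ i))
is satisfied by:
  {i: True, c: True, h: False}
  {i: True, h: False, c: False}
  {c: True, h: False, i: False}
  {c: False, h: False, i: False}
  {i: True, c: True, h: True}
  {i: True, h: True, c: False}
  {c: True, h: True, i: False}


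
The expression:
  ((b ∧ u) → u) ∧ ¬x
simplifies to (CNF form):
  ¬x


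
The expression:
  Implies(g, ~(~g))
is always true.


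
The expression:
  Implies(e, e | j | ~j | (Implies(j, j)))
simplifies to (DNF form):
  True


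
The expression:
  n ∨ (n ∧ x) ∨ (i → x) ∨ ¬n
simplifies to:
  True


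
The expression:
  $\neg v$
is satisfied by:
  {v: False}


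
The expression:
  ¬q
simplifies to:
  ¬q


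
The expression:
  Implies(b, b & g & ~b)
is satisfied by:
  {b: False}


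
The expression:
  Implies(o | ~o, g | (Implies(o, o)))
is always true.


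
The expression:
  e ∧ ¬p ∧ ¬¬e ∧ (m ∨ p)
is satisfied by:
  {m: True, e: True, p: False}


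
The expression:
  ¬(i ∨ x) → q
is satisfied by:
  {i: True, x: True, q: True}
  {i: True, x: True, q: False}
  {i: True, q: True, x: False}
  {i: True, q: False, x: False}
  {x: True, q: True, i: False}
  {x: True, q: False, i: False}
  {q: True, x: False, i: False}


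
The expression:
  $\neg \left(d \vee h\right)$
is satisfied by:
  {d: False, h: False}


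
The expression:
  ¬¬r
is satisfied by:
  {r: True}


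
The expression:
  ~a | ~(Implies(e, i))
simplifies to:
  ~a | (e & ~i)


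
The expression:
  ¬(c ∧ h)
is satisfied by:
  {h: False, c: False}
  {c: True, h: False}
  {h: True, c: False}


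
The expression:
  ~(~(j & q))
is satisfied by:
  {j: True, q: True}


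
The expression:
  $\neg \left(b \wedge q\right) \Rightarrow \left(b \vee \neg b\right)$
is always true.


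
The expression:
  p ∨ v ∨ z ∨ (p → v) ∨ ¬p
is always true.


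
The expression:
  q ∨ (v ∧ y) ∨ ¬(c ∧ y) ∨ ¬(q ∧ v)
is always true.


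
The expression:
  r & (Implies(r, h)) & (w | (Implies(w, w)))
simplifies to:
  h & r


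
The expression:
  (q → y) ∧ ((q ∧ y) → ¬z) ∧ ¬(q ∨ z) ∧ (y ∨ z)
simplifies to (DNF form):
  y ∧ ¬q ∧ ¬z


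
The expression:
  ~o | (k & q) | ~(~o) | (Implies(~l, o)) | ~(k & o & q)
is always true.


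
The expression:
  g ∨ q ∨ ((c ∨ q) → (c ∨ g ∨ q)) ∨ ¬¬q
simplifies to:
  True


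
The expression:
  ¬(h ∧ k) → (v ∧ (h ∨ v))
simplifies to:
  v ∨ (h ∧ k)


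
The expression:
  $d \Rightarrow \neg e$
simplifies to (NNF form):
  $\neg d \vee \neg e$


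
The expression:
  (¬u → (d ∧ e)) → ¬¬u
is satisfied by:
  {u: True, e: False, d: False}
  {e: False, d: False, u: False}
  {d: True, u: True, e: False}
  {d: True, e: False, u: False}
  {u: True, e: True, d: False}
  {e: True, u: False, d: False}
  {d: True, e: True, u: True}


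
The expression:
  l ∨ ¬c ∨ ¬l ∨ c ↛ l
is always true.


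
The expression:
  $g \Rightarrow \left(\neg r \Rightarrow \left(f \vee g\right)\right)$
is always true.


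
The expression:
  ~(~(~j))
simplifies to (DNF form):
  ~j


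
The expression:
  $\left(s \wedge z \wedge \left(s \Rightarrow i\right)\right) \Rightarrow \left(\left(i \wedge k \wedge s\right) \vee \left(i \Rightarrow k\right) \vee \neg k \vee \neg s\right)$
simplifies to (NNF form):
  $\text{True}$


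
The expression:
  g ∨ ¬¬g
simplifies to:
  g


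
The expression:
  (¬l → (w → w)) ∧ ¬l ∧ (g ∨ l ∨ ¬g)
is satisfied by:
  {l: False}


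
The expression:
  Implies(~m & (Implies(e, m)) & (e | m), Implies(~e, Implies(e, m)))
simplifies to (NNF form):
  True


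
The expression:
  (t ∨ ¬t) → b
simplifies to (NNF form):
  b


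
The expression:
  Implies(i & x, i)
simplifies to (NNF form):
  True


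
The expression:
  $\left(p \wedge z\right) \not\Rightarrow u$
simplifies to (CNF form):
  $p \wedge z \wedge \neg u$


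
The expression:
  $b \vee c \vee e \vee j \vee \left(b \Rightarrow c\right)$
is always true.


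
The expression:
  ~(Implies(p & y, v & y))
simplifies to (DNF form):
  p & y & ~v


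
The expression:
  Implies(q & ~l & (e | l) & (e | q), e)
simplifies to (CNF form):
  True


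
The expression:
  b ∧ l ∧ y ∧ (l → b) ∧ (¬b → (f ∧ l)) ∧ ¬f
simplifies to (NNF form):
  b ∧ l ∧ y ∧ ¬f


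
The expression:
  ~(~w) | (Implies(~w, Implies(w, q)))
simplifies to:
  True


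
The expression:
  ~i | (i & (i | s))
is always true.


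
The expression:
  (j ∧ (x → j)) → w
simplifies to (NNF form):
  w ∨ ¬j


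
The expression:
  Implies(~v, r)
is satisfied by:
  {r: True, v: True}
  {r: True, v: False}
  {v: True, r: False}


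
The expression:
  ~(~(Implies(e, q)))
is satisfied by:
  {q: True, e: False}
  {e: False, q: False}
  {e: True, q: True}


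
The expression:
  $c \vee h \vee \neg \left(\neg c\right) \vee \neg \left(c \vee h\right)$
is always true.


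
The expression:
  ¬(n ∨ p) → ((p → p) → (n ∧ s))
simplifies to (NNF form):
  n ∨ p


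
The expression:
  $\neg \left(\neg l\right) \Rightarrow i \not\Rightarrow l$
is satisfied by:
  {l: False}


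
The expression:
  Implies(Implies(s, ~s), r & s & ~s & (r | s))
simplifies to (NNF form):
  s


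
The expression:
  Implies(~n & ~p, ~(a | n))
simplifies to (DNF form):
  n | p | ~a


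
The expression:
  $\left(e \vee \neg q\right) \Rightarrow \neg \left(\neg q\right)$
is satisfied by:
  {q: True}


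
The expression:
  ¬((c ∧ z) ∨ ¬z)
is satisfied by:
  {z: True, c: False}


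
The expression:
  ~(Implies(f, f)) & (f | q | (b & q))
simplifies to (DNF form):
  False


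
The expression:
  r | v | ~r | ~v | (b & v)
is always true.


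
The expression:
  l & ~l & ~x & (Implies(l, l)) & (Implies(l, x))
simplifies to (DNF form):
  False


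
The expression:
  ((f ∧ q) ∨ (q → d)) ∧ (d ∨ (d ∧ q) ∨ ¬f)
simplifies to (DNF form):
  d ∨ (¬f ∧ ¬q)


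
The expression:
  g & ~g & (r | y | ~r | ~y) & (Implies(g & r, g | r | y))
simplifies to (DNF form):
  False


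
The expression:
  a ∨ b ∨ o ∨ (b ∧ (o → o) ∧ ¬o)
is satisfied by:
  {a: True, b: True, o: True}
  {a: True, b: True, o: False}
  {a: True, o: True, b: False}
  {a: True, o: False, b: False}
  {b: True, o: True, a: False}
  {b: True, o: False, a: False}
  {o: True, b: False, a: False}


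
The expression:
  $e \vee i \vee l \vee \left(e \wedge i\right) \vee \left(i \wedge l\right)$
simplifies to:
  $e \vee i \vee l$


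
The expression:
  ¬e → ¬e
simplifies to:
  True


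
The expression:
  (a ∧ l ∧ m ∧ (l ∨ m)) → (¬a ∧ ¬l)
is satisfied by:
  {l: False, m: False, a: False}
  {a: True, l: False, m: False}
  {m: True, l: False, a: False}
  {a: True, m: True, l: False}
  {l: True, a: False, m: False}
  {a: True, l: True, m: False}
  {m: True, l: True, a: False}


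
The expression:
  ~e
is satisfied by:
  {e: False}


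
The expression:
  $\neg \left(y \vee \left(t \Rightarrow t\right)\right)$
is never true.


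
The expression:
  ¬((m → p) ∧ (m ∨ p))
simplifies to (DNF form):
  ¬p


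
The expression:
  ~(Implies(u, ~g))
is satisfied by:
  {u: True, g: True}


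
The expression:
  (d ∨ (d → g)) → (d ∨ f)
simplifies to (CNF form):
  d ∨ f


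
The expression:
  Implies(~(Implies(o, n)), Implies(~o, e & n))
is always true.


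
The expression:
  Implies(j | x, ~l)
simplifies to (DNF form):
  ~l | (~j & ~x)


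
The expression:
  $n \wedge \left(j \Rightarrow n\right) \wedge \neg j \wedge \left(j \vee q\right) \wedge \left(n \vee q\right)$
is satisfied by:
  {q: True, n: True, j: False}


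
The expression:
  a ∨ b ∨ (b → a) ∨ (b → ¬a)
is always true.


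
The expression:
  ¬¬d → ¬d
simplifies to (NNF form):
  ¬d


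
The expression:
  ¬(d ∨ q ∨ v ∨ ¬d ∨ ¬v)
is never true.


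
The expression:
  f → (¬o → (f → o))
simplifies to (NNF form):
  o ∨ ¬f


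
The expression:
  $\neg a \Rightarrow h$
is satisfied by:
  {a: True, h: True}
  {a: True, h: False}
  {h: True, a: False}


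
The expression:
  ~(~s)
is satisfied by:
  {s: True}


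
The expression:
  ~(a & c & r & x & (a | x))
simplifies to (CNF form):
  ~a | ~c | ~r | ~x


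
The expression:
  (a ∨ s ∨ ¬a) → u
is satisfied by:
  {u: True}


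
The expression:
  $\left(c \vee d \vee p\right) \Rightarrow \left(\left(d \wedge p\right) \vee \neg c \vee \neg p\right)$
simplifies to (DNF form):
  $d \vee \neg c \vee \neg p$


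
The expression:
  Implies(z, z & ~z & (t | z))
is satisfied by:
  {z: False}


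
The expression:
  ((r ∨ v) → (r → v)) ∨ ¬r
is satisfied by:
  {v: True, r: False}
  {r: False, v: False}
  {r: True, v: True}


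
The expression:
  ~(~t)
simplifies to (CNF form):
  t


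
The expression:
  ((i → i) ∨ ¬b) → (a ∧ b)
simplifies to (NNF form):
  a ∧ b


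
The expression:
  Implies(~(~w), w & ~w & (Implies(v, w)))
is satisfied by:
  {w: False}


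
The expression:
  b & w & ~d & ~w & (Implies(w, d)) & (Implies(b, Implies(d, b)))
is never true.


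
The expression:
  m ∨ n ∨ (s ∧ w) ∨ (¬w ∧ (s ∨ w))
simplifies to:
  m ∨ n ∨ s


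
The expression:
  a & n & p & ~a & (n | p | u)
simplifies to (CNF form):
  False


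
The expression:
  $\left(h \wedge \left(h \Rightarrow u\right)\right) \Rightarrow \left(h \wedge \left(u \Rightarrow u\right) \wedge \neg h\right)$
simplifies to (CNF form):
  $\neg h \vee \neg u$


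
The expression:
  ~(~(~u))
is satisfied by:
  {u: False}


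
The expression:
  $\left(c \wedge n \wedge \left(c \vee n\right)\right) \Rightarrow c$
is always true.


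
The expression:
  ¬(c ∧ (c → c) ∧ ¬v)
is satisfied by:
  {v: True, c: False}
  {c: False, v: False}
  {c: True, v: True}


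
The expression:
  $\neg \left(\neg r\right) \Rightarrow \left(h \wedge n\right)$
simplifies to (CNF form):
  $\left(h \vee \neg r\right) \wedge \left(n \vee \neg r\right)$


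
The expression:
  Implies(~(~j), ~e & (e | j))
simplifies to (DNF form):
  ~e | ~j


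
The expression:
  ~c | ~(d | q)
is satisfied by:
  {q: False, c: False, d: False}
  {d: True, q: False, c: False}
  {q: True, d: False, c: False}
  {d: True, q: True, c: False}
  {c: True, d: False, q: False}


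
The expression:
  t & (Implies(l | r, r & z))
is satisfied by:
  {z: True, t: True, l: False, r: False}
  {t: True, z: False, l: False, r: False}
  {r: True, z: True, t: True, l: False}
  {r: True, t: True, l: True, z: True}


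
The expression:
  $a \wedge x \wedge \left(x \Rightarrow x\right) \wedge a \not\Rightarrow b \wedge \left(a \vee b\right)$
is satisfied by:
  {a: True, x: True, b: False}


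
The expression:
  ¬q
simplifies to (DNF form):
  ¬q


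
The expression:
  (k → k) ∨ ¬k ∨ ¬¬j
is always true.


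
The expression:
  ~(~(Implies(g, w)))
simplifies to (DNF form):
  w | ~g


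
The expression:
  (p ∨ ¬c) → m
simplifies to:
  m ∨ (c ∧ ¬p)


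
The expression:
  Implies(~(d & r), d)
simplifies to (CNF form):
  d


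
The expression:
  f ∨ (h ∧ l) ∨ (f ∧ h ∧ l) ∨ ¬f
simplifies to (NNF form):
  True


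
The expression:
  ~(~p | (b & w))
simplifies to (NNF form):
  p & (~b | ~w)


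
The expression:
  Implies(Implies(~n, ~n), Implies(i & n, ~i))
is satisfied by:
  {n: False, i: False}
  {i: True, n: False}
  {n: True, i: False}


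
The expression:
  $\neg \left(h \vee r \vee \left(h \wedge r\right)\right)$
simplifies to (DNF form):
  $\neg h \wedge \neg r$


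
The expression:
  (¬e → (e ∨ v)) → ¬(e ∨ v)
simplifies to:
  ¬e ∧ ¬v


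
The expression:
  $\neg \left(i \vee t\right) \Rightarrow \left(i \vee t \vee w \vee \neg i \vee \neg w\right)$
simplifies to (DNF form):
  $\text{True}$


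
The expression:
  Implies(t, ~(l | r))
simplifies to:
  ~t | (~l & ~r)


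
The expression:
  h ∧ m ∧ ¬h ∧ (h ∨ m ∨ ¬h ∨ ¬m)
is never true.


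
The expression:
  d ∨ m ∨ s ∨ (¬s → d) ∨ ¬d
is always true.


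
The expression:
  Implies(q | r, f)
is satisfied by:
  {f: True, r: False, q: False}
  {q: True, f: True, r: False}
  {f: True, r: True, q: False}
  {q: True, f: True, r: True}
  {q: False, r: False, f: False}


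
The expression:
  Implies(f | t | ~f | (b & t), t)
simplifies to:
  t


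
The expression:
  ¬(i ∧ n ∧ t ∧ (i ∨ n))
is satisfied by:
  {t: False, n: False, i: False}
  {i: True, t: False, n: False}
  {n: True, t: False, i: False}
  {i: True, n: True, t: False}
  {t: True, i: False, n: False}
  {i: True, t: True, n: False}
  {n: True, t: True, i: False}


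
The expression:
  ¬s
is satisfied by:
  {s: False}


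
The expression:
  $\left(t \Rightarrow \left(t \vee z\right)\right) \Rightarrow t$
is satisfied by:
  {t: True}


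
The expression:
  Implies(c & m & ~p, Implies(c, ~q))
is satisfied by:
  {p: True, m: False, q: False, c: False}
  {p: False, m: False, q: False, c: False}
  {c: True, p: True, m: False, q: False}
  {c: True, p: False, m: False, q: False}
  {p: True, q: True, c: False, m: False}
  {q: True, c: False, m: False, p: False}
  {c: True, q: True, p: True, m: False}
  {c: True, q: True, p: False, m: False}
  {p: True, m: True, c: False, q: False}
  {m: True, c: False, q: False, p: False}
  {p: True, c: True, m: True, q: False}
  {c: True, m: True, p: False, q: False}
  {p: True, q: True, m: True, c: False}
  {q: True, m: True, c: False, p: False}
  {c: True, q: True, m: True, p: True}


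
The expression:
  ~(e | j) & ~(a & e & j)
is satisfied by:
  {e: False, j: False}


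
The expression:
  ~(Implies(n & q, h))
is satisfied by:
  {q: True, n: True, h: False}


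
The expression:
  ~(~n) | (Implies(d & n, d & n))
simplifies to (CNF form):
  True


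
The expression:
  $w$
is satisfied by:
  {w: True}


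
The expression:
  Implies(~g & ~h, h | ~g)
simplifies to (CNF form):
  True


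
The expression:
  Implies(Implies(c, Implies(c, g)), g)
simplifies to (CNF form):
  c | g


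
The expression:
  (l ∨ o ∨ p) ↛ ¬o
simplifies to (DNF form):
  o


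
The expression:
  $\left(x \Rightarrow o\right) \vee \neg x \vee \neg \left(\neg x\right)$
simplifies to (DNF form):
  $\text{True}$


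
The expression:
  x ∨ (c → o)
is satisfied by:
  {x: True, o: True, c: False}
  {x: True, c: False, o: False}
  {o: True, c: False, x: False}
  {o: False, c: False, x: False}
  {x: True, o: True, c: True}
  {x: True, c: True, o: False}
  {o: True, c: True, x: False}


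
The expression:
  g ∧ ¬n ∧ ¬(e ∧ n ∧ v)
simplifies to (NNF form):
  g ∧ ¬n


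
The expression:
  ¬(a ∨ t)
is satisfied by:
  {t: False, a: False}


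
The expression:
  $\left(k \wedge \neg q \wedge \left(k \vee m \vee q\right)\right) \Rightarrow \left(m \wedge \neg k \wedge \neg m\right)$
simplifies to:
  $q \vee \neg k$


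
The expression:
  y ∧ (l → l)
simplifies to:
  y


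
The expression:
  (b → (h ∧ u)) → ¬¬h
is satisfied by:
  {b: True, h: True}
  {b: True, h: False}
  {h: True, b: False}


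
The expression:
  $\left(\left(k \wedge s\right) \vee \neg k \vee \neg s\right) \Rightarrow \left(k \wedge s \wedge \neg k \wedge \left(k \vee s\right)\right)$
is never true.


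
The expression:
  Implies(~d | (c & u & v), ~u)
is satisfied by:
  {d: True, c: False, u: False, v: False}
  {d: True, v: True, c: False, u: False}
  {d: True, c: True, u: False, v: False}
  {d: True, v: True, c: True, u: False}
  {v: False, c: False, u: False, d: False}
  {v: True, c: False, u: False, d: False}
  {c: True, v: False, u: False, d: False}
  {v: True, c: True, u: False, d: False}
  {u: True, d: True, v: False, c: False}
  {v: True, u: True, d: True, c: False}
  {u: True, d: True, c: True, v: False}


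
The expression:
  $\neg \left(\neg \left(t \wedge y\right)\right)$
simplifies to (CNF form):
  $t \wedge y$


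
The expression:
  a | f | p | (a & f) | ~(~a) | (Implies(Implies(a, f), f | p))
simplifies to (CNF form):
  a | f | p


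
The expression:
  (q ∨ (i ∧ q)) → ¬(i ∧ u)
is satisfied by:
  {u: False, q: False, i: False}
  {i: True, u: False, q: False}
  {q: True, u: False, i: False}
  {i: True, q: True, u: False}
  {u: True, i: False, q: False}
  {i: True, u: True, q: False}
  {q: True, u: True, i: False}


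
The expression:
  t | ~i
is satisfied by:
  {t: True, i: False}
  {i: False, t: False}
  {i: True, t: True}


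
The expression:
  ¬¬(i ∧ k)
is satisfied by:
  {i: True, k: True}


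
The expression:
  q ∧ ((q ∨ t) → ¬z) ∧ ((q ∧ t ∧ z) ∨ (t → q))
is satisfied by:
  {q: True, z: False}


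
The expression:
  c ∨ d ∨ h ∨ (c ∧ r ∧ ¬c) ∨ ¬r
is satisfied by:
  {d: True, c: True, h: True, r: False}
  {d: True, c: True, h: False, r: False}
  {d: True, h: True, c: False, r: False}
  {d: True, h: False, c: False, r: False}
  {c: True, h: True, d: False, r: False}
  {c: True, h: False, d: False, r: False}
  {h: True, d: False, c: False, r: False}
  {h: False, d: False, c: False, r: False}
  {r: True, d: True, c: True, h: True}
  {r: True, d: True, c: True, h: False}
  {r: True, d: True, h: True, c: False}
  {r: True, d: True, h: False, c: False}
  {r: True, c: True, h: True, d: False}
  {r: True, c: True, h: False, d: False}
  {r: True, h: True, c: False, d: False}


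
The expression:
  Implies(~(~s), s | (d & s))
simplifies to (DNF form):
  True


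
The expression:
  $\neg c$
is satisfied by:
  {c: False}


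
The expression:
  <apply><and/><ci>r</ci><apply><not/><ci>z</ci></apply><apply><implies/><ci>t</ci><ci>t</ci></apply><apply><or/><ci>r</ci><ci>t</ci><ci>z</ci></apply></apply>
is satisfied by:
  {r: True, z: False}


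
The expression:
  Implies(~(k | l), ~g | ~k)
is always true.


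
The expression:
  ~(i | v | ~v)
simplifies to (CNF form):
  False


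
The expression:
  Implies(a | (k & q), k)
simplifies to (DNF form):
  k | ~a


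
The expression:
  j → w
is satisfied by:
  {w: True, j: False}
  {j: False, w: False}
  {j: True, w: True}


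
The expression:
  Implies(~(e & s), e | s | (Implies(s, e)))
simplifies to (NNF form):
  True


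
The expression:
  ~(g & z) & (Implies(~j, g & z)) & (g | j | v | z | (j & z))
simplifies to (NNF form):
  j & (~g | ~z)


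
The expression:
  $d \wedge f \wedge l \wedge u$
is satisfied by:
  {u: True, d: True, f: True, l: True}


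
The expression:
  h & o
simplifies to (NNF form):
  h & o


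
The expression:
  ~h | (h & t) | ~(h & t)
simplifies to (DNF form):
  True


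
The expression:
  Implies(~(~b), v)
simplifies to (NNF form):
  v | ~b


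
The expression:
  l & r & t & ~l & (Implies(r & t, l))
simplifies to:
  False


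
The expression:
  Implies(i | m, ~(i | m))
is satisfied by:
  {i: False, m: False}


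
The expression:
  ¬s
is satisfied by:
  {s: False}


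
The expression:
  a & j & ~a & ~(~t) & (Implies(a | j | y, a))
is never true.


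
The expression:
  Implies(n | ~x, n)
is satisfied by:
  {n: True, x: True}
  {n: True, x: False}
  {x: True, n: False}


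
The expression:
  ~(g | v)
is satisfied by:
  {g: False, v: False}


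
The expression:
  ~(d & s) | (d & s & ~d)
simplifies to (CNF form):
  ~d | ~s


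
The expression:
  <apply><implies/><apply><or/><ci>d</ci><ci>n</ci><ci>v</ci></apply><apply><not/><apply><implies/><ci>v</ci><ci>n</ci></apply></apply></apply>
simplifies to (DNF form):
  <apply><or/><apply><and/><ci>v</ci><apply><not/><ci>n</ci></apply></apply><apply><and/><apply><not/><ci>d</ci></apply><apply><not/><ci>n</ci></apply></apply></apply>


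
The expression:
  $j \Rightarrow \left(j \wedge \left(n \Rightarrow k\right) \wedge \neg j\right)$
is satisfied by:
  {j: False}


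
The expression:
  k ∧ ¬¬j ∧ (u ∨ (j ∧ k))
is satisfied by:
  {j: True, k: True}


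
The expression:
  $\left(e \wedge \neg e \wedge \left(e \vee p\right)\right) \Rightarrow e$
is always true.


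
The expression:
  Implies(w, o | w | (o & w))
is always true.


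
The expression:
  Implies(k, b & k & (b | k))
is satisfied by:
  {b: True, k: False}
  {k: False, b: False}
  {k: True, b: True}


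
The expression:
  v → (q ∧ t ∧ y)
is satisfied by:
  {t: True, q: True, y: True, v: False}
  {t: True, q: True, y: False, v: False}
  {t: True, y: True, q: False, v: False}
  {t: True, y: False, q: False, v: False}
  {q: True, y: True, t: False, v: False}
  {q: True, t: False, y: False, v: False}
  {q: False, y: True, t: False, v: False}
  {q: False, t: False, y: False, v: False}
  {t: True, v: True, q: True, y: True}
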